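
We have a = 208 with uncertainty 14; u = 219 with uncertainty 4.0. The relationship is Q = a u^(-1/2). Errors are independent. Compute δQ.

0.955

For a monomial Q ∝ a, u^(-1/2), fractional errors add in quadrature:
  (1·δa/a)² = (1×0.0673)² = 0.00453;  (−½·δu/u)² = (-0.5×0.0183)² = 8.34e-05
δQ/Q = √(0.00461) = 0.0679
Q = 14.1, so δQ = 0.0679 × 14.1 = 0.955.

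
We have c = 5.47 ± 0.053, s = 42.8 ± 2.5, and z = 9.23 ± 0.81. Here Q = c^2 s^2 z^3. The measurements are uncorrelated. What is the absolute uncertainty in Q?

1.24e+07

Since Q is a product/quotient, work with relative uncertainties:
  (2·δc/c)² = (2×0.00969)² = 0.000376;  (2·δs/s)² = (2×0.0584)² = 0.0136;  (3·δz/z)² = (3×0.0878)² = 0.0693
δQ/Q = √(0.0833) = 0.289
Q = 4.31e+07, so δQ = 0.289 × 4.31e+07 = 1.24e+07.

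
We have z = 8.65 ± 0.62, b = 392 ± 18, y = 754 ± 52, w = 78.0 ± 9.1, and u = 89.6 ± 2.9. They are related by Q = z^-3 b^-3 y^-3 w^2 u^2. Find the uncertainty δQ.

Q is a product of powers, so relative uncertainties combine in quadrature:
  (-3·δz/z)² = (-3×0.0717)² = 0.0462;  (-3·δb/b)² = (-3×0.0459)² = 0.0190;  (-3·δy/y)² = (-3×0.0690)² = 0.0428;  (2·δw/w)² = (2×0.117)² = 0.0544;  (2·δu/u)² = (2×0.0324)² = 0.00419
δQ/Q = √(0.167) = 0.408
Q = 2.92e-12, so δQ = 0.408 × 2.92e-12 = 1.19e-12.

1.19e-12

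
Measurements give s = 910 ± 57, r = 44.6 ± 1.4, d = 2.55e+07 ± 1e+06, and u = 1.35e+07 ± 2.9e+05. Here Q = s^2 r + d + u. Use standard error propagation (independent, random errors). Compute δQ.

Let p = s^2·r = 3.69e+07. δp/p = √((2·δs/s)² + (1·δr/r)²) = √(0.0157 + 0.000985) = 0.129, so δp = 4.77e+06.
Q = p + d + u: δQ = √(δp² + δd² + δu²) = √(2.28e+13 + 1e+12 + 8.41e+10) = 4.88e+06

4.88e+06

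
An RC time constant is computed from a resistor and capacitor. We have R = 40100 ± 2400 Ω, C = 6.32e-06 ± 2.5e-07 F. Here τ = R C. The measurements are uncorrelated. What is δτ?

Each factor contributes (exponent × relative error)² to (δτ/τ)²:
  (1·δR/R)² = (1×0.0599)² = 0.00358;  (1·δC/C)² = (1×0.0396)² = 0.00156
δτ/τ = √(0.00515) = 0.0717
τ = 0.253 s, so δτ = 0.0717 × 0.253 = 0.0182 s.

0.0182 s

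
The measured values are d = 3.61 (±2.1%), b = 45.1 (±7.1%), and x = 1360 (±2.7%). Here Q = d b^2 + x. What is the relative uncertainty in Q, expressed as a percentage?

12.1%

Let p = d·b^2 = 7340. δp/p = √((1·δd/d)² + (2·δb/b)²) = √(0.000441 + 0.0202) = 0.144, so δp = 1050.
Q = p + x: δQ = √(δp² + δx²) = √(1.11e+06 + 1350) = 1050
Q = 8700, so δQ/Q = 1050/8700 = 0.121.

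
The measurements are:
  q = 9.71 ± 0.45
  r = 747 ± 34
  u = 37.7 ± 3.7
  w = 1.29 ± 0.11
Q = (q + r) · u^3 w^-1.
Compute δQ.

9.74e+06

Let h = q + r = 757. δh = √(δq² + δr²) = √(0.203 + 1160) = 34.0, so δh/h = 0.0449.
Q is then a monomial in h, u, w:
δQ/Q = √((δh/h)² + (3·δu/u)² + (-1·δw/w)²) = √(0.00202 + 0.0867 + 0.00727) = 0.310
Q = 3.14e+07, so δQ = 0.310 × 3.14e+07 = 9.74e+06.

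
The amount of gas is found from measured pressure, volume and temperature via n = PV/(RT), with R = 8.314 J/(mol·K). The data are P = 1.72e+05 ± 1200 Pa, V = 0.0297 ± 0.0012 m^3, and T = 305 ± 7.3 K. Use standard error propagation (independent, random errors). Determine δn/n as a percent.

4.75%

Since n is a product/quotient, work with relative uncertainties:
  (1·δP/P)² = (1×0.00698)² = 4.87e-05;  (1·δV/V)² = (1×0.0404)² = 0.00163;  (-1·δT/T)² = (-1×0.0239)² = 0.000573
δn/n = √(0.00225) = 0.0475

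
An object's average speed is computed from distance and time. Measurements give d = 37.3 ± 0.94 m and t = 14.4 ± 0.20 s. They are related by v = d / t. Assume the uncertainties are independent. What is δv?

0.0745 m/s

Relative error in a monomial: (δv/v)² = Σ (nᵢ · δxᵢ/xᵢ)².
  (1·δd/d)² = (1×0.0252)² = 0.000635;  (-1·δt/t)² = (-1×0.0139)² = 0.000193
δv/v = √(0.000828) = 0.0288
v = 2.59 m/s, so δv = 0.0288 × 2.59 = 0.0745 m/s.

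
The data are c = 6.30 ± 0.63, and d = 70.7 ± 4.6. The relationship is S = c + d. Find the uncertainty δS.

S is a linear combination, so absolute uncertainties add in quadrature:
  (δc)² = 0.397;  (δd)² = 21.2
δS = √(21.6) = 4.64

4.64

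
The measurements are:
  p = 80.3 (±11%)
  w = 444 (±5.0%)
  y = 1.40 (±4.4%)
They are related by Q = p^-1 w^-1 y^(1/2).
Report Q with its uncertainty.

(3.32 ± 0.408) × 10^-5

Q is a product of powers, so relative uncertainties combine in quadrature:
  (-1·δp/p)² = (-1×0.110)² = 0.0121;  (-1·δw/w)² = (-1×0.0500)² = 0.00250;  (½·δy/y)² = (0.5×0.0440)² = 0.000484
δQ/Q = √(0.0151) = 0.123
Q = 3.32e-05, so δQ = 0.123 × 3.32e-05 = 4.08e-06.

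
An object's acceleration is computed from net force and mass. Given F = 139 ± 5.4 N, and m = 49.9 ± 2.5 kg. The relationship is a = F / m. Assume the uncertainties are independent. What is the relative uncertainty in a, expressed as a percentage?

Since a is a product/quotient, work with relative uncertainties:
  (1·δF/F)² = (1×0.0388)² = 0.00151;  (-1·δm/m)² = (-1×0.0501)² = 0.00251
δa/a = √(0.00402) = 0.0634

6.34%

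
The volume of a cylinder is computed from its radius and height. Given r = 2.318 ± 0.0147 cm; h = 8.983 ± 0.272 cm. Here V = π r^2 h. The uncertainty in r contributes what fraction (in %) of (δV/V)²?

14.9%

(δV/V)² = (2·δr/r)² + (1·δh/h)²
  r term: (2×0.00634)² = 0.000161
  h term: (1×0.0303)² = 0.000917
Total = 0.00108. Share from r = 0.000161/0.00108 = 0.149.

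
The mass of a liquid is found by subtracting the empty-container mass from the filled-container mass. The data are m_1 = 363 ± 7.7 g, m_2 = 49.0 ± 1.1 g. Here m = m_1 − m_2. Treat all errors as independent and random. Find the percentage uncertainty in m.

2.48%

Absolute uncertainties add in quadrature for a linear combination:
  (δm_1)² = 59.3;  (δm_2)² = 1.21
δm = √(60.5) = 7.78 g
m = 314 g, so δm/m = 7.78/314 = 0.0248.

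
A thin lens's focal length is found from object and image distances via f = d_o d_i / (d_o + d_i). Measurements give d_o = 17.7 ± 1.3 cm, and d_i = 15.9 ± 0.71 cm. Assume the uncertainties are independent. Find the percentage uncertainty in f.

∂f/∂d_o = (d_i/(d_o+d_i))² = 0.224;  ∂f/∂d_i = (d_o/(d_o+d_i))² = 0.278
δf = √((∂f/∂d_o · δd_o)² + (∂f/∂d_i · δd_i)²) = √(0.0847 + 0.0388) = 0.352 cm
f = 8.38 cm, so δf/f = 0.352/8.38 = 0.0420.

4.20%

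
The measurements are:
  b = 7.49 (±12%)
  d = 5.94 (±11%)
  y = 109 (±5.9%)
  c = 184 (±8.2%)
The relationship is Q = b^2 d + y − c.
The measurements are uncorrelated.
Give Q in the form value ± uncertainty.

258 ± 89.5

Let p = b^2·d = 333. δp/p = √((2·δb/b)² + (1·δd/d)²) = √(0.0576 + 0.0121) = 0.264, so δp = 88.0.
Q = p + y − c: δQ = √(δp² + δy² + δc²) = √(7740 + 41.4 + 228) = 89.5
Q = 258.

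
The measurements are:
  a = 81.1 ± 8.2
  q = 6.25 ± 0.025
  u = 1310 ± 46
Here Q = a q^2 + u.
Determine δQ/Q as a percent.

7.25%

Let p = a·q^2 = 3170. δp/p = √((1·δa/a)² + (2·δq/q)²) = √(0.0102 + 6.4e-05) = 0.101, so δp = 321.
Q = p + u: δQ = √(δp² + δu²) = √(1.03e+05 + 2120) = 325
Q = 4480, so δQ/Q = 325/4480 = 0.0725.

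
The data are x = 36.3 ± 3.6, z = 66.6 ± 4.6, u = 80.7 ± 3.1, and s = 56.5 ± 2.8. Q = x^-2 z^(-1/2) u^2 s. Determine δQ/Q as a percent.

For a monomial Q ∝ x^-2, z^(-1/2), u^2, s, fractional errors add in quadrature:
  (-2·δx/x)² = (-2×0.0992)² = 0.0393;  (−½·δz/z)² = (-0.5×0.0691)² = 0.00119;  (2·δu/u)² = (2×0.0384)² = 0.00590;  (1·δs/s)² = (1×0.0496)² = 0.00246
δQ/Q = √(0.0489) = 0.221

22.1%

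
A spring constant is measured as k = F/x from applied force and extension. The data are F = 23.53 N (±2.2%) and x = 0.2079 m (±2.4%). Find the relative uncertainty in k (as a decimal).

0.0326

Relative error in a monomial: (δk/k)² = Σ (nᵢ · δxᵢ/xᵢ)².
  (1·δF/F)² = (1×0.0220)² = 0.000484;  (-1·δx/x)² = (-1×0.0240)² = 0.000576
δk/k = √(0.00106) = 0.0326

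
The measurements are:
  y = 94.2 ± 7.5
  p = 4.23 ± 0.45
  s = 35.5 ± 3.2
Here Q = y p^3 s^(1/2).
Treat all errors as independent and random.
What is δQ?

Relative error in a monomial: (δQ/Q)² = Σ (nᵢ · δxᵢ/xᵢ)².
  (1·δy/y)² = (1×0.0796)² = 0.00634;  (3·δp/p)² = (3×0.106)² = 0.102;  (½·δs/s)² = (0.5×0.0901)² = 0.00203
δQ/Q = √(0.110) = 0.332
Q = 42500, so δQ = 0.332 × 42500 = 14100.

14100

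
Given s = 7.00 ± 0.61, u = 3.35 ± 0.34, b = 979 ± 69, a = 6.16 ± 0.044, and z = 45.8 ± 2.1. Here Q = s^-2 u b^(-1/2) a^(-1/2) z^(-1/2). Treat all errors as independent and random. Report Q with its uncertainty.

(1.30 ± 0.268) × 10^-4

Each factor contributes (exponent × relative error)² to (δQ/Q)²:
  (-2·δs/s)² = (-2×0.0871)² = 0.0304;  (1·δu/u)² = (1×0.101)² = 0.0103;  (−½·δb/b)² = (-0.5×0.0705)² = 0.00124;  (−½·δa/a)² = (-0.5×0.00714)² = 1.28e-05;  (−½·δz/z)² = (-0.5×0.0459)² = 0.000526
δQ/Q = √(0.0425) = 0.206
Q = 0.000130, so δQ = 0.206 × 0.000130 = 2.68e-05.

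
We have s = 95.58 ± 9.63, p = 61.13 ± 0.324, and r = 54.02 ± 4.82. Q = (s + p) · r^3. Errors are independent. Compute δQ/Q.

Let u = s + p = 156.7. δu = √(δs² + δp²) = √(92.7 + 0.105) = 9.64, so δu/u = 0.0615.
Q is then a monomial in u, r:
δQ/Q = √((δu/u)² + (3·δr/r)²) = √(0.00378 + 0.0717) = 0.275

0.275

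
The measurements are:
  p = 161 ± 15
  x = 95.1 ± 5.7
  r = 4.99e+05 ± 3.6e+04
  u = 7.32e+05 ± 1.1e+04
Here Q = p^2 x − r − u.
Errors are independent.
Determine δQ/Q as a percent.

39.2%

Let w = p^2·x = 2.47e+06. δw/w = √((2·δp/p)² + (1·δx/x)²) = √(0.0347 + 0.00359) = 0.196, so δw = 4.83e+05.
Q = w − r − u: δQ = √(δw² + δr² + δu²) = √(2.33e+11 + 1.3e+09 + 1.21e+08) = 4.84e+05
Q = 1.23e+06, so δQ/Q = 4.84e+05/1.23e+06 = 0.392.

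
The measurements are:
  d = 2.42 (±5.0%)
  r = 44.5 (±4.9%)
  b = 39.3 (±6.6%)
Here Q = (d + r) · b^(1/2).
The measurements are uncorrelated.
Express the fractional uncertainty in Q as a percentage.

Let u = d + r = 46.9. δu = √(δd² + δr²) = √(0.0146 + 4.75) = 2.18, so δu/u = 0.0465.
Q is then a monomial in u, b:
δQ/Q = √((δu/u)² + (½·δb/b)²) = √(0.00217 + 0.00109) = 0.0571

5.71%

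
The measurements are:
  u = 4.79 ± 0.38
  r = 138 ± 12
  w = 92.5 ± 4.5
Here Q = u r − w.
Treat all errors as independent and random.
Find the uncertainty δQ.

Let p = u·r = 661. δp/p = √((1·δu/u)² + (1·δr/r)²) = √(0.00629 + 0.00756) = 0.118, so δp = 77.8.
Q = p − w: δQ = √(δp² + δw²) = √(6050 + 20.2) = 77.9

77.9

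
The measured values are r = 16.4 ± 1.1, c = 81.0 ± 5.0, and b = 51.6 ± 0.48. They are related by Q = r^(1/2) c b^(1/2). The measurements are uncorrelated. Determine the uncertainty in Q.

For a monomial Q ∝ r^(1/2), c, b^(1/2), fractional errors add in quadrature:
  (½·δr/r)² = (0.5×0.0671)² = 0.00112;  (1·δc/c)² = (1×0.0617)² = 0.00381;  (½·δb/b)² = (0.5×0.00930)² = 2.16e-05
δQ/Q = √(0.00496) = 0.0704
Q = 2360, so δQ = 0.0704 × 2360 = 166.

166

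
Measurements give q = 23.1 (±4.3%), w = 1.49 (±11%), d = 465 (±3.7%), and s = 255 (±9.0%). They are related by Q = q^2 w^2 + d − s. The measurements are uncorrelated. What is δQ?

281

Let p = q^2·w^2 = 1180. δp/p = √((2·δq/q)² + (2·δw/w)²) = √(0.00740 + 0.0484) = 0.236, so δp = 280.
Q = p + d − s: δQ = √(δp² + δd² + δs²) = √(78300 + 296 + 527) = 281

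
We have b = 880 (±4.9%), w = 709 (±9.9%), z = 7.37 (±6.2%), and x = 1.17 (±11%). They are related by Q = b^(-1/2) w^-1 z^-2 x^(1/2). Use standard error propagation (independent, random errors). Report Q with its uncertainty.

(9.47 ± 1.61) × 10^-7

Since Q is a product/quotient, work with relative uncertainties:
  (−½·δb/b)² = (-0.5×0.0490)² = 0.000600;  (-1·δw/w)² = (-1×0.0990)² = 0.00980;  (-2·δz/z)² = (-2×0.0620)² = 0.0154;  (½·δx/x)² = (0.5×0.110)² = 0.00302
δQ/Q = √(0.0288) = 0.170
Q = 9.47e-07, so δQ = 0.170 × 9.47e-07 = 1.61e-07.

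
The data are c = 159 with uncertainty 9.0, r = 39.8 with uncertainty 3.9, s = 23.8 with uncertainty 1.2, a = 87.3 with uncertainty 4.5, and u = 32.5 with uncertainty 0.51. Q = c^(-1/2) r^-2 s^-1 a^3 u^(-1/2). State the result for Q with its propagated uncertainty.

Relative error in a monomial: (δQ/Q)² = Σ (nᵢ · δxᵢ/xᵢ)².
  (−½·δc/c)² = (-0.5×0.0566)² = 0.000801;  (-2·δr/r)² = (-2×0.0980)² = 0.0384;  (-1·δs/s)² = (-1×0.0504)² = 0.00254;  (3·δa/a)² = (3×0.0515)² = 0.0239;  (−½·δu/u)² = (-0.5×0.0157)² = 6.16e-05
δQ/Q = √(0.0657) = 0.256
Q = 0.246, so δQ = 0.256 × 0.246 = 0.0629.

0.246 ± 0.0629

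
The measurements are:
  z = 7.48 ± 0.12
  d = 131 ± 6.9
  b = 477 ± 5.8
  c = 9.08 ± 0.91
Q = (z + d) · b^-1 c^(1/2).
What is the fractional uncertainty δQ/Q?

0.0717

Let u = z + d = 138. δu = √(δz² + δd²) = √(0.0144 + 47.6) = 6.90, so δu/u = 0.0498.
Q is then a monomial in u, b, c:
δQ/Q = √((δu/u)² + (-1·δb/b)² + (½·δc/c)²) = √(0.00248 + 0.000148 + 0.00251) = 0.0717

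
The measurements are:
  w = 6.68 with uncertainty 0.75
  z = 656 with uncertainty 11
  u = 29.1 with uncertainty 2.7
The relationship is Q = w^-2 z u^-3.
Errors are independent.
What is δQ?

0.000214

Products/powers → add relative errors in quadrature, weighted by exponent:
  (-2·δw/w)² = (-2×0.112)² = 0.0504;  (1·δz/z)² = (1×0.0168)² = 0.000281;  (-3·δu/u)² = (-3×0.0928)² = 0.0775
δQ/Q = √(0.128) = 0.358
Q = 0.000597, so δQ = 0.358 × 0.000597 = 0.000214.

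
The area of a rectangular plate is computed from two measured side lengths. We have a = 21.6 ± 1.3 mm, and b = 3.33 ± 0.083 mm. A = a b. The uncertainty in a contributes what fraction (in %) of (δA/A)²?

85.4%

(δA/A)² = (1·δa/a)² + (1·δb/b)²
  a term: (1×0.0602)² = 0.00362
  b term: (1×0.0249)² = 0.000621
Total = 0.00424. Share from a = 0.00362/0.00424 = 0.854.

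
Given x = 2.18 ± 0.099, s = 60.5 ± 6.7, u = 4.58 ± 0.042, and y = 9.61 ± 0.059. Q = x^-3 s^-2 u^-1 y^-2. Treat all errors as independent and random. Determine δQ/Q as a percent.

Each factor contributes (exponent × relative error)² to (δQ/Q)²:
  (-3·δx/x)² = (-3×0.0454)² = 0.0186;  (-2·δs/s)² = (-2×0.111)² = 0.0491;  (-1·δu/u)² = (-1×0.00917)² = 8.41e-05;  (-2·δy/y)² = (-2×0.00614)² = 0.000151
δQ/Q = √(0.0679) = 0.260

26.0%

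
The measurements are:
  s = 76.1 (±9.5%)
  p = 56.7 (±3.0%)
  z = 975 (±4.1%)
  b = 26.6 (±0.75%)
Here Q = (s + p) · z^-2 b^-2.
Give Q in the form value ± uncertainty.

Let u = s + p = 133. δu = √(δs² + δp²) = √(52.3 + 2.89) = 7.43, so δu/u = 0.0559.
Q is then a monomial in u, z, b:
δQ/Q = √((δu/u)² + (-2·δz/z)² + (-2·δb/b)²) = √(0.00313 + 0.00672 + 0.000225) = 0.100
Q = 1.97e-07, so δQ = 0.100 × 1.97e-07 = 1.98e-08.

(1.97 ± 0.198) × 10^-7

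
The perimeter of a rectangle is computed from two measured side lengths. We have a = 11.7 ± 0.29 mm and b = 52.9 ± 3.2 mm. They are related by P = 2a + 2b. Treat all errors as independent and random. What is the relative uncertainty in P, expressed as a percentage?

Absolute uncertainties add in quadrature for a linear combination:
  (2·δa)² = 0.336;  (2·δb)² = 41.0
δP = √(41.3) = 6.43 mm
P = 129 mm, so δP/P = 6.43/129 = 0.0497.

4.97%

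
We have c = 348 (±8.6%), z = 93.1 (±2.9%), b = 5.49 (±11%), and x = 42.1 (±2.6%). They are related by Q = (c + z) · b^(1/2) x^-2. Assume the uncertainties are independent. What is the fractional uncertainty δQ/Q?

0.102

Let u = c + z = 441. δu = √(δc² + δz²) = √(896 + 7.29) = 30.0, so δu/u = 0.0681.
Q is then a monomial in u, b, x:
δQ/Q = √((δu/u)² + (½·δb/b)² + (-2·δx/x)²) = √(0.00464 + 0.00302 + 0.00270) = 0.102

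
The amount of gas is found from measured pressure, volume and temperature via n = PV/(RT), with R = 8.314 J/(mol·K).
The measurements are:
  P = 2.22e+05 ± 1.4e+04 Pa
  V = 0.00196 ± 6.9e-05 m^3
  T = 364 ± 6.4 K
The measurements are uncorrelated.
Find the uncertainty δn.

0.0107 mol

n is a product of powers, so relative uncertainties combine in quadrature:
  (1·δP/P)² = (1×0.0631)² = 0.00398;  (1·δV/V)² = (1×0.0352)² = 0.00124;  (-1·δT/T)² = (-1×0.0176)² = 0.000309
δn/n = √(0.00553) = 0.0743
n = 0.144 mol, so δn = 0.0743 × 0.144 = 0.0107 mol.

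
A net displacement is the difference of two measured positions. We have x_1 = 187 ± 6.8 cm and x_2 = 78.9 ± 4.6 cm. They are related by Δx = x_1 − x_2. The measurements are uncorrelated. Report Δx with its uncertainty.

108 ± 8.21 cm

Δx is a linear combination, so absolute uncertainties add in quadrature:
  (δx_1)² = 46.2;  (δx_2)² = 21.2
δΔx = √(67.4) = 8.21 cm
Δx = 108 cm.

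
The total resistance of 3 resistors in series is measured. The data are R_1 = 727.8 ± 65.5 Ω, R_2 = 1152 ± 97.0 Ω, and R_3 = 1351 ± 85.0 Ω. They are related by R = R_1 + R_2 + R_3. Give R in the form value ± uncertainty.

3231 ± 145 Ω

Each term contributes (cᵢ δxᵢ)² to (δR)²:
  (δR_1)² = 4290;  (δR_2)² = 9410;  (δR_3)² = 7220
δR = √(20900) = 145 Ω
R = 3231 Ω.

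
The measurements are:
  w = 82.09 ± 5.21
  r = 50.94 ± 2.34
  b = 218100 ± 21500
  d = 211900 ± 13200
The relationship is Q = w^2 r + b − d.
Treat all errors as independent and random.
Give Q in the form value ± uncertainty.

349500 ± 52800

Let p = w^2·r = 343300. δp/p = √((2·δw/w)² + (1·δr/r)²) = √(0.0161 + 0.00211) = 0.135, so δp = 46300.
Q = p + b − d: δQ = √(δp² + δb² + δd²) = √(2.15e+09 + 4.62e+08 + 1.74e+08) = 52800
Q = 349500.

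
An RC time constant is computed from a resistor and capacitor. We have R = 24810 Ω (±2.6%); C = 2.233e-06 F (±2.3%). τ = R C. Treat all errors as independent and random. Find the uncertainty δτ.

τ is a product of powers, so relative uncertainties combine in quadrature:
  (1·δR/R)² = (1×0.0260)² = 0.000676;  (1·δC/C)² = (1×0.0230)² = 0.000529
δτ/τ = √(0.00121) = 0.0347
τ = 0.05540 s, so δτ = 0.0347 × 0.05540 = 0.00192 s.

0.00192 s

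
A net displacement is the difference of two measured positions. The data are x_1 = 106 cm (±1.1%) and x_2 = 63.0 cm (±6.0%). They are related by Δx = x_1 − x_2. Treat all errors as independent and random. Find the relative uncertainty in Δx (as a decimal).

Δx is a linear combination, so absolute uncertainties add in quadrature:
  (δx_1)² = 1.36;  (δx_2)² = 14.3
δΔx = √(15.6) = 3.96 cm
Δx = 43.0 cm, so δΔx/Δx = 3.96/43.0 = 0.0920.

0.0920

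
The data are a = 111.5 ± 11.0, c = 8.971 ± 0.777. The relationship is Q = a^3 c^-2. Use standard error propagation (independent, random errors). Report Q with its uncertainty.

17220 ± 5910

Products/powers → add relative errors in quadrature, weighted by exponent:
  (3·δa/a)² = (3×0.0987)² = 0.0876;  (-2·δc/c)² = (-2×0.0866)² = 0.0300
δQ/Q = √(0.118) = 0.343
Q = 17220, so δQ = 0.343 × 17220 = 5910.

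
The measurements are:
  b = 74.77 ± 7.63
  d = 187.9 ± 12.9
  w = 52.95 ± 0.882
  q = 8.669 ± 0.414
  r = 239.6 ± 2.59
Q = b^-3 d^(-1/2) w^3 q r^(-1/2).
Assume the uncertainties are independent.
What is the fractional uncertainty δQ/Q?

0.316

Since Q is a product/quotient, work with relative uncertainties:
  (-3·δb/b)² = (-3×0.102)² = 0.0937;  (−½·δd/d)² = (-0.5×0.0687)² = 0.00118;  (3·δw/w)² = (3×0.0167)² = 0.00250;  (1·δq/q)² = (1×0.0478)² = 0.00228;  (−½·δr/r)² = (-0.5×0.0108)² = 2.92e-05
δQ/Q = √(0.0997) = 0.316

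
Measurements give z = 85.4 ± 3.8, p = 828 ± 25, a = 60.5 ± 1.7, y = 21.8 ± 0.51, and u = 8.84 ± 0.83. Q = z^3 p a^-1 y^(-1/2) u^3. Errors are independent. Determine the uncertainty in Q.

Q is a product of powers, so relative uncertainties combine in quadrature:
  (3·δz/z)² = (3×0.0445)² = 0.0178;  (1·δp/p)² = (1×0.0302)² = 0.000912;  (-1·δa/a)² = (-1×0.0281)² = 0.000790;  (−½·δy/y)² = (-0.5×0.0234)² = 0.000137;  (3·δu/u)² = (3×0.0939)² = 0.0793
δQ/Q = √(0.0990) = 0.315
Q = 1.26e+09, so δQ = 0.315 × 1.26e+09 = 3.97e+08.

3.97e+08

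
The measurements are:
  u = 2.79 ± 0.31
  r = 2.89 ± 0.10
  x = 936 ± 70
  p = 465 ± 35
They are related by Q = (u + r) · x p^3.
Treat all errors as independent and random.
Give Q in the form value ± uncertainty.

(5.35 ± 1.31) × 10^11

Let w = u + r = 5.68. δw = √(δu² + δr²) = √(0.0961 + 0.0100) = 0.326, so δw/w = 0.0573.
Q is then a monomial in w, x, p:
δQ/Q = √((δw/w)² + (1·δx/x)² + (3·δp/p)²) = √(0.00329 + 0.00559 + 0.0510) = 0.245
Q = 5.35e+11, so δQ = 0.245 × 5.35e+11 = 1.31e+11.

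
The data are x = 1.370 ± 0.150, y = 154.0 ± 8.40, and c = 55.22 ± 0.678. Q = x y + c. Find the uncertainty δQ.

Let p = x·y = 211.0. δp/p = √((1·δx/x)² + (1·δy/y)²) = √(0.0120 + 0.00298) = 0.122, so δp = 25.8.
Q = p + c: δQ = √(δp² + δc²) = √(666 + 0.460) = 25.8

25.8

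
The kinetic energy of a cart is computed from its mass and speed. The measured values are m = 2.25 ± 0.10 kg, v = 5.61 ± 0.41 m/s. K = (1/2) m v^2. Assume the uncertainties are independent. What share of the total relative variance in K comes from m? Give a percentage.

(δK/K)² = (1·δm/m)² + (2·δv/v)²
  m term: (1×0.0444)² = 0.00198
  v term: (2×0.0731)² = 0.0214
Total = 0.0233. Share from m = 0.00198/0.0233 = 0.0846.

8.46%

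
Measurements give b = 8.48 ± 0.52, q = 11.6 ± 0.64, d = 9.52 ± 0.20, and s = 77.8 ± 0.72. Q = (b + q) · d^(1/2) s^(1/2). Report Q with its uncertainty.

546 ± 23.3

Let u = b + q = 20.1. δu = √(δb² + δq²) = √(0.270 + 0.410) = 0.825, so δu/u = 0.0411.
Q is then a monomial in u, d, s:
δQ/Q = √((δu/u)² + (½·δd/d)² + (½·δs/s)²) = √(0.00169 + 0.000110 + 2.14e-05) = 0.0426
Q = 546, so δQ = 0.0426 × 546 = 23.3.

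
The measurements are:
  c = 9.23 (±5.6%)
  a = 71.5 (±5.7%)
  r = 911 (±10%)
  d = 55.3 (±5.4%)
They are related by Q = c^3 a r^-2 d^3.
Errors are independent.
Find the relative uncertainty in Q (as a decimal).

0.313

Since Q is a product/quotient, work with relative uncertainties:
  (3·δc/c)² = (3×0.0560)² = 0.0282;  (1·δa/a)² = (1×0.0570)² = 0.00325;  (-2·δr/r)² = (-2×0.100)² = 0.0400;  (3·δd/d)² = (3×0.0540)² = 0.0262
δQ/Q = √(0.0977) = 0.313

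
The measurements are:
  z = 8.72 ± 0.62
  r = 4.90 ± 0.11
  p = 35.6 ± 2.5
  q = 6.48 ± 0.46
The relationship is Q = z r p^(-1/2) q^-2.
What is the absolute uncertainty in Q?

Each factor contributes (exponent × relative error)² to (δQ/Q)²:
  (1·δz/z)² = (1×0.0711)² = 0.00506;  (1·δr/r)² = (1×0.0224)² = 0.000504;  (−½·δp/p)² = (-0.5×0.0702)² = 0.00123;  (-2·δq/q)² = (-2×0.0710)² = 0.0202
δQ/Q = √(0.0269) = 0.164
Q = 0.171, so δQ = 0.164 × 0.171 = 0.0280.

0.0280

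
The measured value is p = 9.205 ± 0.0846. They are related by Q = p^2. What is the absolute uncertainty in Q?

Q is a product of powers, so relative uncertainties combine in quadrature:
  (2·δp/p)² = (2×0.00919)² = 0.000338
δQ/Q = √(0.000338) = 0.0184
Q = 84.73, so δQ = 0.0184 × 84.73 = 1.56.

1.56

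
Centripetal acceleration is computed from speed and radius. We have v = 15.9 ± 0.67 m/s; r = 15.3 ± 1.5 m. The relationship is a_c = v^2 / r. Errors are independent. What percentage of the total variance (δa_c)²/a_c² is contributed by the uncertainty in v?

42.5%

(δa_c/a_c)² = (2·δv/v)² + (-1·δr/r)²
  v term: (2×0.0421)² = 0.00710
  r term: (-1×0.0980)² = 0.00961
Total = 0.0167. Share from v = 0.00710/0.0167 = 0.425.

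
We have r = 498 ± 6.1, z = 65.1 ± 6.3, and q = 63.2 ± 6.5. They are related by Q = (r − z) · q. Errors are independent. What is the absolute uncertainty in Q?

Let u = r − z = 433. δu = √(δr² + δz²) = √(37.2 + 39.7) = 8.77, so δu/u = 0.0203.
Q is then a monomial in u, q:
δQ/Q = √((δu/u)² + (1·δq/q)²) = √(0.000410 + 0.0106) = 0.105
Q = 27400, so δQ = 0.105 × 27400 = 2870.

2870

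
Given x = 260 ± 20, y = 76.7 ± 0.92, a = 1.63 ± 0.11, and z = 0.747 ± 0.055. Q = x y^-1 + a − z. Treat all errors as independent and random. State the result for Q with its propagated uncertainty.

Let p = x·y^-1 = 3.39. δp/p = √((1·δx/x)² + (-1·δy/y)²) = √(0.00592 + 0.000144) = 0.0779, so δp = 0.264.
Q = p + a − z: δQ = √(δp² + δa² + δz²) = √(0.0696 + 0.0121 + 0.00302) = 0.291
Q = 4.27.

4.27 ± 0.291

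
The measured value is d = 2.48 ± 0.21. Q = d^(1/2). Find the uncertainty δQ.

0.0667

Q ∝ d^(1/2), so δQ/Q = |½| · δd/d = 0.5 × 0.0847 = 0.0423.
Q = 1.57, so δQ = 0.0423 × 1.57 = 0.0667.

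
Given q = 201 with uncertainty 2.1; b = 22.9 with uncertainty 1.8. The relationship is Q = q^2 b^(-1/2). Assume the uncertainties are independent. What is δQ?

376

Products/powers → add relative errors in quadrature, weighted by exponent:
  (2·δq/q)² = (2×0.0104)² = 0.000437;  (−½·δb/b)² = (-0.5×0.0786)² = 0.00154
δQ/Q = √(0.00198) = 0.0445
Q = 8440, so δQ = 0.0445 × 8440 = 376.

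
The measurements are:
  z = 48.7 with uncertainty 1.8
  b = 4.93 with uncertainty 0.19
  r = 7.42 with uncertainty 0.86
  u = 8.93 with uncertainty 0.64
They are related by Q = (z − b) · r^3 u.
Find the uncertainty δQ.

57100

Let w = z − b = 43.8. δw = √(δz² + δb²) = √(3.24 + 0.0361) = 1.81, so δw/w = 0.0414.
Q is then a monomial in w, r, u:
δQ/Q = √((δw/w)² + (3·δr/r)² + (1·δu/u)²) = √(0.00171 + 0.121 + 0.00514) = 0.357
Q = 1.6e+05, so δQ = 0.357 × 1.6e+05 = 57100.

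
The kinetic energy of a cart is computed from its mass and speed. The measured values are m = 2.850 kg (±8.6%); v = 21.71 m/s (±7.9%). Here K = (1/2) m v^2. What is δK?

121 J

Products/powers → add relative errors in quadrature, weighted by exponent:
  (1·δm/m)² = (1×0.0860)² = 0.00740;  (2·δv/v)² = (2×0.0790)² = 0.0250
δK/K = √(0.0324) = 0.180
K = 671.6 J, so δK = 0.180 × 671.6 = 121 J.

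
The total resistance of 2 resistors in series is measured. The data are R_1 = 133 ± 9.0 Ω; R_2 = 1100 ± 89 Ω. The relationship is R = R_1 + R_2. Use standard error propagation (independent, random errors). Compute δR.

89.5 Ω

Each term contributes (cᵢ δxᵢ)² to (δR)²:
  (δR_1)² = 81.0;  (δR_2)² = 7920
δR = √(8000) = 89.5 Ω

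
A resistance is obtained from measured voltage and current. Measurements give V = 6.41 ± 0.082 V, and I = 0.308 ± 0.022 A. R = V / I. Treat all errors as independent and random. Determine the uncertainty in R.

1.51 Ω

Products/powers → add relative errors in quadrature, weighted by exponent:
  (1·δV/V)² = (1×0.0128)² = 0.000164;  (-1·δI/I)² = (-1×0.0714)² = 0.00510
δR/R = √(0.00527) = 0.0726
R = 20.8 Ω, so δR = 0.0726 × 20.8 = 1.51 Ω.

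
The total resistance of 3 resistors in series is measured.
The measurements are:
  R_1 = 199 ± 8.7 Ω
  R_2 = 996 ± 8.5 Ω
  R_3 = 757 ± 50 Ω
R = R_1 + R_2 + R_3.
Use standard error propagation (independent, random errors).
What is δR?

For a sum/difference, combine absolute errors in quadrature:
  (δR_1)² = 75.7;  (δR_2)² = 72.2;  (δR_3)² = 2500
δR = √(2650) = 51.5 Ω

51.5 Ω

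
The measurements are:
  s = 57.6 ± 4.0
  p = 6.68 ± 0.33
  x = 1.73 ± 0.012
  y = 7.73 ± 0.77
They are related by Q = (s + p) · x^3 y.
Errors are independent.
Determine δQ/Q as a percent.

Let u = s + p = 64.3. δu = √(δs² + δp²) = √(16.0 + 0.109) = 4.01, so δu/u = 0.0624.
Q is then a monomial in u, x, y:
δQ/Q = √((δu/u)² + (3·δx/x)² + (1·δy/y)²) = √(0.00390 + 0.000433 + 0.00992) = 0.119

11.9%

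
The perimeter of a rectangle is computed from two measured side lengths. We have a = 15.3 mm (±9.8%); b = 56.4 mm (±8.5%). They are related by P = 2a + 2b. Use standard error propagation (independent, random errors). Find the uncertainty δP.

Each term contributes (cᵢ δxᵢ)² to (δP)²:
  (2·δa)² = 8.99;  (2·δb)² = 91.9
δP = √(101) = 10.0 mm

10.0 mm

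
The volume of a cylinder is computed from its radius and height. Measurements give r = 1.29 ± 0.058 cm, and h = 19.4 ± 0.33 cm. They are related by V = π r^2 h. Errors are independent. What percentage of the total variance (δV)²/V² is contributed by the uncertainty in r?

(δV/V)² = (2·δr/r)² + (1·δh/h)²
  r term: (2×0.0450)² = 0.00809
  h term: (1×0.0170)² = 0.000289
Total = 0.00838. Share from r = 0.00809/0.00838 = 0.965.

96.5%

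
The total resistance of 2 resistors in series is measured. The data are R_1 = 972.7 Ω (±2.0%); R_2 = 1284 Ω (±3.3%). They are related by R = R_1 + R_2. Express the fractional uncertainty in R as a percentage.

2.07%

Absolute uncertainties add in quadrature for a linear combination:
  (δR_1)² = 378;  (δR_2)² = 1800
δR = √(2170) = 46.6 Ω
R = 2257 Ω, so δR/R = 46.6/2257 = 0.0207.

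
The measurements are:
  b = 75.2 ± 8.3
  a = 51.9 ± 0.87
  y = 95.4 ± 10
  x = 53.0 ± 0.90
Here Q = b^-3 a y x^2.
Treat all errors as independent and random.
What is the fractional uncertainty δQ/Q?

Each factor contributes (exponent × relative error)² to (δQ/Q)²:
  (-3·δb/b)² = (-3×0.110)² = 0.110;  (1·δa/a)² = (1×0.0168)² = 0.000281;  (1·δy/y)² = (1×0.105)² = 0.0110;  (2·δx/x)² = (2×0.0170)² = 0.00115
δQ/Q = √(0.122) = 0.349

0.349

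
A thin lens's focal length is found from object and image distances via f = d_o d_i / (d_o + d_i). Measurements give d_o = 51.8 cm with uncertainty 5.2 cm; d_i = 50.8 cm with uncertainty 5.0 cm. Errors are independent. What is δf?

1.80 cm

∂f/∂d_o = (d_i/(d_o+d_i))² = 0.245;  ∂f/∂d_i = (d_o/(d_o+d_i))² = 0.255
δf = √((∂f/∂d_o · δd_o)² + (∂f/∂d_i · δd_i)²) = √(1.63 + 1.62) = 1.80 cm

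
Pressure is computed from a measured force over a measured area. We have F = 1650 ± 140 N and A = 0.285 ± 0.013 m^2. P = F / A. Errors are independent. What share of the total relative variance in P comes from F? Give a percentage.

(δP/P)² = (1·δF/F)² + (-1·δA/A)²
  F term: (1×0.0848)² = 0.00720
  A term: (-1×0.0456)² = 0.00208
Total = 0.00928. Share from F = 0.00720/0.00928 = 0.776.

77.6%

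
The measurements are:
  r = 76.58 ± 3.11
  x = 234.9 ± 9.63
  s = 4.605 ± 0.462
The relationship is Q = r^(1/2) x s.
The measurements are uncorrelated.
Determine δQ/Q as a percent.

11.0%

Each factor contributes (exponent × relative error)² to (δQ/Q)²:
  (½·δr/r)² = (0.5×0.0406)² = 0.000412;  (1·δx/x)² = (1×0.0410)² = 0.00168;  (1·δs/s)² = (1×0.100)² = 0.0101
δQ/Q = √(0.0122) = 0.110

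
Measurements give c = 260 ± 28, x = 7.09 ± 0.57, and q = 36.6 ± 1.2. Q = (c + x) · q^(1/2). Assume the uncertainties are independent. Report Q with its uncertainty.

Let u = c + x = 267. δu = √(δc² + δx²) = √(784 + 0.325) = 28.0, so δu/u = 0.105.
Q is then a monomial in u, q:
δQ/Q = √((δu/u)² + (½·δq/q)²) = √(0.0110 + 0.000269) = 0.106
Q = 1620, so δQ = 0.106 × 1620 = 171.

1620 ± 171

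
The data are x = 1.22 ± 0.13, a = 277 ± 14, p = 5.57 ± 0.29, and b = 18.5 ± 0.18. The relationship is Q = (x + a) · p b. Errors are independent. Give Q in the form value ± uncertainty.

Let u = x + a = 278. δu = √(δx² + δa²) = √(0.0169 + 196) = 14.0, so δu/u = 0.0503.
Q is then a monomial in u, p, b:
δQ/Q = √((δu/u)² + (1·δp/p)² + (1·δb/b)²) = √(0.00253 + 0.00271 + 9.47e-05) = 0.0731
Q = 28700, so δQ = 0.0731 × 28700 = 2090.

28700 ± 2090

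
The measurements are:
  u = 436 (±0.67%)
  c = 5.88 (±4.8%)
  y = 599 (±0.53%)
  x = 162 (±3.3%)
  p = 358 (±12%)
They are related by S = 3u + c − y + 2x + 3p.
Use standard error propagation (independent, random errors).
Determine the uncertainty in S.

130

For a sum/difference, combine absolute errors in quadrature:
  (3·δu)² = 76.8;  (δc)² = 0.0797;  (δy)² = 10.1;  (2·δx)² = 114;  (3·δp)² = 16600
δS = √(16800) = 130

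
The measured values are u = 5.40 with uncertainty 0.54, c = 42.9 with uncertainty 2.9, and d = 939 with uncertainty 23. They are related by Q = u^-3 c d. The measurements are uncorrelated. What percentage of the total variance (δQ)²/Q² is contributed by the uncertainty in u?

(δQ/Q)² = (-3·δu/u)² + (1·δc/c)² + (1·δd/d)²
  u term: (-3×0.100)² = 0.0900
  c term: (1×0.0676)² = 0.00457
  d term: (1×0.0245)² = 0.000600
Total = 0.0952. Share from u = 0.0900/0.0952 = 0.946.

94.6%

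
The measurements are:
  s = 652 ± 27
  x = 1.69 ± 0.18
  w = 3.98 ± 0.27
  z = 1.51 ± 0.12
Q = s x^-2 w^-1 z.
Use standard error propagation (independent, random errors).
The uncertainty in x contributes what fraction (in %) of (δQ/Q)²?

(δQ/Q)² = (1·δs/s)² + (-2·δx/x)² + (-1·δw/w)² + (1·δz/z)²
  s term: (1×0.0414)² = 0.00171
  x term: (-2×0.107)² = 0.0454
  w term: (-1×0.0678)² = 0.00460
  z term: (1×0.0795)² = 0.00632
Total = 0.0580. Share from x = 0.0454/0.0580 = 0.782.

78.2%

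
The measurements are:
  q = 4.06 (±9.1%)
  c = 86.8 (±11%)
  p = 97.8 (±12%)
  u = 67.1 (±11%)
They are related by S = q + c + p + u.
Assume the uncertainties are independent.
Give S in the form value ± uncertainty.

256 ± 16.8

For a sum/difference, combine absolute errors in quadrature:
  (δq)² = 0.137;  (δc)² = 91.2;  (δp)² = 138;  (δu)² = 54.5
δS = √(284) = 16.8
S = 256.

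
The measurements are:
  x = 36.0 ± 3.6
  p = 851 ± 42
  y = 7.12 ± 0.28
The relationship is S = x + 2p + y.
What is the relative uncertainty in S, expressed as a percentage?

4.82%

For a sum/difference, combine absolute errors in quadrature:
  (δx)² = 13.0;  (2·δp)² = 7060;  (δy)² = 0.0784
δS = √(7070) = 84.1
S = 1750, so δS/S = 84.1/1750 = 0.0482.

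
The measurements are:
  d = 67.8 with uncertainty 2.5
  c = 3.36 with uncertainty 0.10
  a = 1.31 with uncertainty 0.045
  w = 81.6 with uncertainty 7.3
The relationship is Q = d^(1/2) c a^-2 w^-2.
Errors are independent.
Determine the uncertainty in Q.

For a monomial Q ∝ d^(1/2), c, a^-2, w^-2, fractional errors add in quadrature:
  (½·δd/d)² = (0.5×0.0369)² = 0.000340;  (1·δc/c)² = (1×0.0298)² = 0.000886;  (-2·δa/a)² = (-2×0.0344)² = 0.00472;  (-2·δw/w)² = (-2×0.0895)² = 0.0320
δQ/Q = √(0.0380) = 0.195
Q = 0.00242, so δQ = 0.195 × 0.00242 = 0.000472.

0.000472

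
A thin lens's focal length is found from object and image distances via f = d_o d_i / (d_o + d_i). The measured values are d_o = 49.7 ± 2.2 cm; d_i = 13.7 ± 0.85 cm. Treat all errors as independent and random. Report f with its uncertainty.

10.7 ± 0.532 cm

∂f/∂d_o = (d_i/(d_o+d_i))² = 0.0467;  ∂f/∂d_i = (d_o/(d_o+d_i))² = 0.615
δf = √((∂f/∂d_o · δd_o)² + (∂f/∂d_i · δd_i)²) = √(0.0106 + 0.273) = 0.532 cm
f = 10.7 cm.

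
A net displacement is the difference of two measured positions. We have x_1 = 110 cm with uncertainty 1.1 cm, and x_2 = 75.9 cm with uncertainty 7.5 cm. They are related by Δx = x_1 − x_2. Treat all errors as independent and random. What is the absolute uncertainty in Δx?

Δx is a linear combination, so absolute uncertainties add in quadrature:
  (δx_1)² = 1.21;  (δx_2)² = 56.2
δΔx = √(57.5) = 7.58 cm

7.58 cm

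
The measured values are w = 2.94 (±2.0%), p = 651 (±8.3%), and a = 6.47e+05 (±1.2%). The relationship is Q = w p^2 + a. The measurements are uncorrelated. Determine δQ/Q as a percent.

11.0%

Let h = w·p^2 = 1.25e+06. δh/h = √((1·δw/w)² + (2·δp/p)²) = √(0.000400 + 0.0276) = 0.167, so δh = 2.08e+05.
Q = h + a: δQ = √(δh² + δa²) = √(4.34e+10 + 6.03e+07) = 2.08e+05
Q = 1.89e+06, so δQ/Q = 2.08e+05/1.89e+06 = 0.110.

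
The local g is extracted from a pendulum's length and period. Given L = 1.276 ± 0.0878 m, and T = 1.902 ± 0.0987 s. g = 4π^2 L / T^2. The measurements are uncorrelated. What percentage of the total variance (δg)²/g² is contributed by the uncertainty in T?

69.5%

(δg/g)² = (1·δL/L)² + (-2·δT/T)²
  L term: (1×0.0688)² = 0.00473
  T term: (-2×0.0519)² = 0.0108
Total = 0.0155. Share from T = 0.0108/0.0155 = 0.695.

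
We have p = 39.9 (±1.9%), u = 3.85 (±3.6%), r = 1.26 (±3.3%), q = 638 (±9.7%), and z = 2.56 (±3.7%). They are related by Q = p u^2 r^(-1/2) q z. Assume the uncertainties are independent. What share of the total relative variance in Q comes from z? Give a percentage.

(δQ/Q)² = (1·δp/p)² + (2·δu/u)² + (−½·δr/r)² + (1·δq/q)² + (1·δz/z)²
  p term: (1×0.0190)² = 0.000361
  u term: (2×0.0360)² = 0.00518
  r term: (-0.5×0.0330)² = 0.000272
  q term: (1×0.0970)² = 0.00941
  z term: (1×0.0370)² = 0.00137
Total = 0.0166. Share from z = 0.00137/0.0166 = 0.0825.

8.25%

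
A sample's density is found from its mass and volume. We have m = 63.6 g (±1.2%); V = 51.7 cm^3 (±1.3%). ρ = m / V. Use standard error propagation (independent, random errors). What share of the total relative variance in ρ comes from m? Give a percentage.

46.0%

(δρ/ρ)² = (1·δm/m)² + (-1·δV/V)²
  m term: (1×0.0120)² = 0.000144
  V term: (-1×0.0130)² = 0.000169
Total = 0.000313. Share from m = 0.000144/0.000313 = 0.460.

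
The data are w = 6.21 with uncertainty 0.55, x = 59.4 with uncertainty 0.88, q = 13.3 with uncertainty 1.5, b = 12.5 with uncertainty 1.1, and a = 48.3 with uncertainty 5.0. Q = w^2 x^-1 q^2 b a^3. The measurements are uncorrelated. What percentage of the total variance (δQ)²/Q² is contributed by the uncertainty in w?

(δQ/Q)² = (2·δw/w)² + (-1·δx/x)² + (2·δq/q)² + (1·δb/b)² + (3·δa/a)²
  w term: (2×0.0886)² = 0.0314
  x term: (-1×0.0148)² = 0.000219
  q term: (2×0.113)² = 0.0509
  b term: (1×0.0880)² = 0.00774
  a term: (3×0.104)² = 0.0964
Total = 0.187. Share from w = 0.0314/0.187 = 0.168.

16.8%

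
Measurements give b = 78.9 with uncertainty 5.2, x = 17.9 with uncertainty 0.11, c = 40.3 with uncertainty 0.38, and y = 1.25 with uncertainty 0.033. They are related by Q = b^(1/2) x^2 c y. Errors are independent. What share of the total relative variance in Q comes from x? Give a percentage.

7.47%

(δQ/Q)² = (½·δb/b)² + (2·δx/x)² + (1·δc/c)² + (1·δy/y)²
  b term: (0.5×0.0659)² = 0.00109
  x term: (2×0.00615)² = 0.000151
  c term: (1×0.00943)² = 8.89e-05
  y term: (1×0.0264)² = 0.000697
Total = 0.00202. Share from x = 0.000151/0.00202 = 0.0747.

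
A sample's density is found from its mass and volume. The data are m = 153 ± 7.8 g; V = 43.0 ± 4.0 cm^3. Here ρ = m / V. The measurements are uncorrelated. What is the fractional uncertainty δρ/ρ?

Products/powers → add relative errors in quadrature, weighted by exponent:
  (1·δm/m)² = (1×0.0510)² = 0.00260;  (-1·δV/V)² = (-1×0.0930)² = 0.00865
δρ/ρ = √(0.0113) = 0.106

0.106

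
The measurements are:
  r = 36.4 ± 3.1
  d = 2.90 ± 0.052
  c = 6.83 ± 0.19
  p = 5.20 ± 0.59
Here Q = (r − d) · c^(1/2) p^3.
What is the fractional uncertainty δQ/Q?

0.353

Let u = r − d = 33.5. δu = √(δr² + δd²) = √(9.61 + 0.00270) = 3.10, so δu/u = 0.0926.
Q is then a monomial in u, c, p:
δQ/Q = √((δu/u)² + (½·δc/c)² + (3·δp/p)²) = √(0.00857 + 0.000193 + 0.116) = 0.353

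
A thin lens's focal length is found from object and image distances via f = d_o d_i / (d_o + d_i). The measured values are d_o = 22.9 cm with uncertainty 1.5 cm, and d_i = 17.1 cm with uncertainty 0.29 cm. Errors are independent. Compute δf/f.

∂f/∂d_o = (d_i/(d_o+d_i))² = 0.183;  ∂f/∂d_i = (d_o/(d_o+d_i))² = 0.328
δf = √((∂f/∂d_o · δd_o)² + (∂f/∂d_i · δd_i)²) = √(0.0751 + 0.00903) = 0.290 cm
f = 9.79 cm, so δf/f = 0.290/9.79 = 0.0296.

0.0296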